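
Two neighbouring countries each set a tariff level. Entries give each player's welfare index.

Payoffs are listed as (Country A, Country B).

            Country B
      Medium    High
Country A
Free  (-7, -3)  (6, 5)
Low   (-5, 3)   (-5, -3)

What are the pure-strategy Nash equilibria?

The pure Nash equilibria are (Free, High) and (Low, Medium).

For each strategy profile, look for a profitable unilateral deviation.
(Free, Medium): Country A can switch to Low (-7 → -5). Not NE.
(Free, High): Country A gets 6, best alternative -5; Country B gets 5, best alternative -3. No profitable deviation — NE.
(Low, Medium): Country A gets -5, best alternative -7; Country B gets 3, best alternative -3. No profitable deviation — NE.
(Low, High): Country A can switch to Free (-5 → 6). Not NE.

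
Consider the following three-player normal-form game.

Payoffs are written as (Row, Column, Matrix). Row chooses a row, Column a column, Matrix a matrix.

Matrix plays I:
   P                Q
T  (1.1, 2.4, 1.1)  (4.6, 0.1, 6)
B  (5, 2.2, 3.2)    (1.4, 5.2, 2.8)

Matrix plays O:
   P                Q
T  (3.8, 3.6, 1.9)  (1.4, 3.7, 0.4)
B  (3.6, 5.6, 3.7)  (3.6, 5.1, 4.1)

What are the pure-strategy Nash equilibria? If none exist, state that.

For each player, find the best response to each opponent profile; mutual best responses are the pure NE.
Row against (P, I): payoffs 1.1, 5 → best response B.
Row against (P, O): payoffs 3.8, 3.6 → best response T.
Row against (Q, I): payoffs 4.6, 1.4 → best response T.
Row against (Q, O): payoffs 1.4, 3.6 → best response B.
Column against (T, I): payoffs 2.4, 0.1 → best response P.
Column against (T, O): payoffs 3.6, 3.7 → best response Q.
Column against (B, I): payoffs 2.2, 5.2 → best response Q.
Column against (B, O): payoffs 5.6, 5.1 → best response P.
Matrix against (T, P): payoffs 1.1, 1.9 → best response O.
Matrix against (T, Q): payoffs 6, 0.4 → best response I.
Matrix against (B, P): payoffs 3.2, 3.7 → best response O.
Matrix against (B, Q): payoffs 2.8, 4.1 → best response O.
No profile is a mutual best response for all players.

This game has no pure Nash equilibrium.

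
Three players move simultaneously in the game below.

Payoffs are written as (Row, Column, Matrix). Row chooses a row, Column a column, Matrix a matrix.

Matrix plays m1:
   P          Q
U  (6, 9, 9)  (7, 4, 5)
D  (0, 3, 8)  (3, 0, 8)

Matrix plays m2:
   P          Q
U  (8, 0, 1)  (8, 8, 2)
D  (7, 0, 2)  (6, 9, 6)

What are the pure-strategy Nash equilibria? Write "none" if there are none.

For each strategy profile, look for a profitable unilateral deviation.
(U, P, m1): Row gets 6, best alternative 0; Column gets 9, best alternative 4; Matrix gets 9, best alternative 1. No profitable deviation — NE.
(U, P, m2): Column can switch to Q (0 → 8). Not NE.
(U, Q, m1): Column can switch to P (4 → 9). Not NE.
(U, Q, m2): Matrix can switch to m1 (2 → 5). Not NE.
(D, P, m1): Row can switch to U (0 → 6). Not NE.
(D, P, m2): Row can switch to U (7 → 8). Not NE.
(D, Q, m1): Row can switch to U (3 → 7). Not NE.
(D, Q, m2): Row can switch to U (6 → 8). Not NE.

The unique pure-strategy Nash equilibrium is (U, P, m1).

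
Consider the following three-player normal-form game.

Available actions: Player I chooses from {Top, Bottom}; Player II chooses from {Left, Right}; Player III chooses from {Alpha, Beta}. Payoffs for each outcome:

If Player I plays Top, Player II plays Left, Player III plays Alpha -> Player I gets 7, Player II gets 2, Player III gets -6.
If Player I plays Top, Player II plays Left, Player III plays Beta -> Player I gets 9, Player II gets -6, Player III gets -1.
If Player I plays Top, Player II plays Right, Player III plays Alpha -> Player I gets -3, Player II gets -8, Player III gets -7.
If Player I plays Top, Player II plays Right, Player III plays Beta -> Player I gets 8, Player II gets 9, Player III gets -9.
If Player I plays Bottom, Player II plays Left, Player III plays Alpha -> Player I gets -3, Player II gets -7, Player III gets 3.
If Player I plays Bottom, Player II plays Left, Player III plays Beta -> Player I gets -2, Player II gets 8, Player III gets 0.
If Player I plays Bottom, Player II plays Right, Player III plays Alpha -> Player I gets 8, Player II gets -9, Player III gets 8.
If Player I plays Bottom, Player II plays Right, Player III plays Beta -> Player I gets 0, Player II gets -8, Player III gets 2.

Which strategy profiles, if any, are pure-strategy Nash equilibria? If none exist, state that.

This game has no pure Nash equilibrium.

(Top, Left, Alpha): Player III can switch to Beta (-6 → -1). Not NE.
(Top, Left, Beta): Player II can switch to Right (-6 → 9). Not NE.
(Top, Right, Alpha): Player I can switch to Bottom (-3 → 8). Not NE.
(Top, Right, Beta): Player III can switch to Alpha (-9 → -7). Not NE.
(Bottom, Left, Alpha): Player I can switch to Top (-3 → 7). Not NE.
(Bottom, Left, Beta): Player I can switch to Top (-2 → 9). Not NE.
(Bottom, Right, Alpha): Player II can switch to Left (-9 → -7). Not NE.
(Bottom, Right, Beta): Player I can switch to Top (0 → 8). Not NE.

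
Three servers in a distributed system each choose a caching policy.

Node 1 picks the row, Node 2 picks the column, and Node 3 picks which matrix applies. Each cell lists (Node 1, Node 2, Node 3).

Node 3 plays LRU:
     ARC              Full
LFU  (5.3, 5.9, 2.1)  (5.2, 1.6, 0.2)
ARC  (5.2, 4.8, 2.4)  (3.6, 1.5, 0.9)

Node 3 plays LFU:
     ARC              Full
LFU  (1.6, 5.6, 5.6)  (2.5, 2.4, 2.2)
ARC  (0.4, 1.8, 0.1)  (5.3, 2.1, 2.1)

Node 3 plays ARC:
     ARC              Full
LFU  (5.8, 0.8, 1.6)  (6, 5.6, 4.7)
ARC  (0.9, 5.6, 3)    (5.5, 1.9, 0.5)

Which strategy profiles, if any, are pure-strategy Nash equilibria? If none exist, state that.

(LFU, ARC, LRU): Node 3 can switch to LFU (2.1 → 5.6). Not NE.
(LFU, ARC, LFU): Node 1 gets 1.6, best alternative 0.4; Node 2 gets 5.6, best alternative 2.4; Node 3 gets 5.6, best alternative 2.1. No profitable deviation — NE.
(LFU, ARC, ARC): Node 2 can switch to Full (0.8 → 5.6). Not NE.
(LFU, Full, LRU): Node 2 can switch to ARC (1.6 → 5.9). Not NE.
(LFU, Full, LFU): Node 1 can switch to ARC (2.5 → 5.3). Not NE.
(LFU, Full, ARC): Node 1 gets 6, best alternative 5.5; Node 2 gets 5.6, best alternative 0.8; Node 3 gets 4.7, best alternative 2.2. No profitable deviation — NE.
(ARC, ARC, LRU): Node 1 can switch to LFU (5.2 → 5.3). Not NE.
(ARC, ARC, LFU): Node 1 can switch to LFU (0.4 → 1.6). Not NE.
(ARC, Full, LFU): Node 1 gets 5.3, best alternative 2.5; Node 2 gets 2.1, best alternative 1.8; Node 3 gets 2.1, best alternative 0.9. No profitable deviation — NE.
(The remaining 3 profiles each have a profitable deviation by the same check.)

The pure Nash equilibria are (LFU, ARC, LFU); (LFU, Full, ARC); (ARC, Full, LFU).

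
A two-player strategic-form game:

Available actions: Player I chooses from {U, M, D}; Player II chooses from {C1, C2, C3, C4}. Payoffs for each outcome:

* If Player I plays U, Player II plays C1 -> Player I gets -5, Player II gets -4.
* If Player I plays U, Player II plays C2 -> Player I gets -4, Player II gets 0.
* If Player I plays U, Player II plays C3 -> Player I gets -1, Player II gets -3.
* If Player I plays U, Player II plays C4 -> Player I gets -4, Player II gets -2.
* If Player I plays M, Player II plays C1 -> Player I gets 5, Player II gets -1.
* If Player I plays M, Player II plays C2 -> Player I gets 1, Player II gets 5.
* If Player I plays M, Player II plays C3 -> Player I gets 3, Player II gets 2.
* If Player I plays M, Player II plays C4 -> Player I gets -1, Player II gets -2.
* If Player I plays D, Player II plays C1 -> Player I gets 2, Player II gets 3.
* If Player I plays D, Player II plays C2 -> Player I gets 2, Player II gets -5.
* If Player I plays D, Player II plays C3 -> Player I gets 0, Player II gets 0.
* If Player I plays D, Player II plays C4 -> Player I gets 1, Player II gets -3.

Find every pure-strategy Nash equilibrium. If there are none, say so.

Player I against C1: payoffs -5, 5, 2 → best response M.
Player I against C2: payoffs -4, 1, 2 → best response D.
Player I against C3: payoffs -1, 3, 0 → best response M.
Player I against C4: payoffs -4, -1, 1 → best response D.
Player II against U: payoffs -4, 0, -3, -2 → best response C2.
Player II against M: payoffs -1, 5, 2, -2 → best response C2.
Player II against D: payoffs 3, -5, 0, -3 → best response C1.
No profile is a mutual best response for all players.

none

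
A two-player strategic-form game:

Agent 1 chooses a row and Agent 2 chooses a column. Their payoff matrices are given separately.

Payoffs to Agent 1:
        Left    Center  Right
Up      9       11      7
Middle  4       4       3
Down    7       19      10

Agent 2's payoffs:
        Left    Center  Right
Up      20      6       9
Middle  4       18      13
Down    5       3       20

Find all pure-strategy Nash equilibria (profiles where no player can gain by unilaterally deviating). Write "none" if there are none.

Agent 1 against Left: payoffs 9, 4, 7 → best response Up.
Agent 1 against Center: payoffs 11, 4, 19 → best response Down.
Agent 1 against Right: payoffs 7, 3, 10 → best response Down.
Agent 2 against Up: payoffs 20, 6, 9 → best response Left.
Agent 2 against Middle: payoffs 4, 18, 13 → best response Center.
Agent 2 against Down: payoffs 5, 3, 20 → best response Right.
Mutual best responses: (Up, Left); (Down, Right).

The pure Nash equilibria are (Up, Left) and (Down, Right).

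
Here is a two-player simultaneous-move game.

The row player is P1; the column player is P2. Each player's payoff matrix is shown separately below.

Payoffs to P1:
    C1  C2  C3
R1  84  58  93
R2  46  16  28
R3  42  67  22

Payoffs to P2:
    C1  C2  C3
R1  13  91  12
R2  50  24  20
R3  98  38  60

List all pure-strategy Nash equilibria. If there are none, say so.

There is no pure-strategy Nash equilibrium.

(R1, C1): P2 can switch to C2 (13 → 91). Not NE.
(R1, C2): P1 can switch to R3 (58 → 67). Not NE.
(R1, C3): P2 can switch to C1 (12 → 13). Not NE.
(R2, C1): P1 can switch to R1 (46 → 84). Not NE.
(R2, C2): P1 can switch to R1 (16 → 58). Not NE.
(R2, C3): P1 can switch to R1 (28 → 93). Not NE.
(The remaining 3 profiles each have a profitable deviation by the same check.)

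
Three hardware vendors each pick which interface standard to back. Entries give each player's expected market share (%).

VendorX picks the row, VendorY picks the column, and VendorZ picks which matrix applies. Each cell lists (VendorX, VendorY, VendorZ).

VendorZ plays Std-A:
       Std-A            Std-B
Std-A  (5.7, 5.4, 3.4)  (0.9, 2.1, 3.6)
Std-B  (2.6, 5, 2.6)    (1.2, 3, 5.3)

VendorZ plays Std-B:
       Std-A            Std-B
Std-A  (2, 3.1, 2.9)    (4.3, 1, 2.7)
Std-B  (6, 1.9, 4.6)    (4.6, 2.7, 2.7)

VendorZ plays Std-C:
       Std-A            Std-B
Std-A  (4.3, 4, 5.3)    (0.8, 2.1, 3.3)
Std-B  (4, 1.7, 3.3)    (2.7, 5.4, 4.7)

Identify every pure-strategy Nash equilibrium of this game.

For each player, find the best response to each opponent profile; mutual best responses are the pure NE.
VendorX against (Std-A, Std-A): payoffs 5.7, 2.6 → best response Std-A.
VendorX against (Std-A, Std-B): payoffs 2, 6 → best response Std-B.
VendorX against (Std-A, Std-C): payoffs 4.3, 4 → best response Std-A.
VendorX against (Std-B, Std-A): payoffs 0.9, 1.2 → best response Std-B.
VendorX against (Std-B, Std-B): payoffs 4.3, 4.6 → best response Std-B.
VendorX against (Std-B, Std-C): payoffs 0.8, 2.7 → best response Std-B.
VendorY against (Std-A, Std-A): payoffs 5.4, 2.1 → best response Std-A.
VendorY against (Std-A, Std-B): payoffs 3.1, 1 → best response Std-A.
VendorY against (Std-A, Std-C): payoffs 4, 2.1 → best response Std-A.
VendorY against (Std-B, Std-A): payoffs 5, 3 → best response Std-A.
VendorY against (Std-B, Std-B): payoffs 1.9, 2.7 → best response Std-B.
VendorY against (Std-B, Std-C): payoffs 1.7, 5.4 → best response Std-B.
VendorZ against (Std-A, Std-A): payoffs 3.4, 2.9, 5.3 → best response Std-C.
VendorZ against (Std-A, Std-B): payoffs 3.6, 2.7, 3.3 → best response Std-A.
VendorZ against (Std-B, Std-A): payoffs 2.6, 4.6, 3.3 → best response Std-B.
VendorZ against (Std-B, Std-B): payoffs 5.3, 2.7, 4.7 → best response Std-A.
Mutual best responses: (Std-A, Std-A, Std-C).

The unique pure-strategy Nash equilibrium is (Std-A, Std-A, Std-C).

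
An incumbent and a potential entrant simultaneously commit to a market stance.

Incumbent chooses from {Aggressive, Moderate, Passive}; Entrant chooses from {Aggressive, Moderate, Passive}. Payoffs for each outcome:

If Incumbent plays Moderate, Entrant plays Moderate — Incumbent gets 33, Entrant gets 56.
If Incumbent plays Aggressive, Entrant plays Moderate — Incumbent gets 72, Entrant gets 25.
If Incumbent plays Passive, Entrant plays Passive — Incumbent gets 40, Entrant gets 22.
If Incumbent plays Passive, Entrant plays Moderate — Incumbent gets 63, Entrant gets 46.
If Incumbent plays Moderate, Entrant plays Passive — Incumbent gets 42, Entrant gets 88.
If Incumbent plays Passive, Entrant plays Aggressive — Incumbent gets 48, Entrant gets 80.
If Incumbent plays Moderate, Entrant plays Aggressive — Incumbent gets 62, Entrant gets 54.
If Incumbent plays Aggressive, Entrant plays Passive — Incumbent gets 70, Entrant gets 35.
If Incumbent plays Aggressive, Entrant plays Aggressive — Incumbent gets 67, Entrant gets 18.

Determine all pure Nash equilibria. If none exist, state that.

(Aggressive, Passive)

(Aggressive, Aggressive): Entrant can switch to Moderate (18 → 25). Not NE.
(Aggressive, Moderate): Entrant can switch to Passive (25 → 35). Not NE.
(Aggressive, Passive): Incumbent gets 70, best alternative 42; Entrant gets 35, best alternative 25. No profitable deviation — NE.
(Moderate, Aggressive): Incumbent can switch to Aggressive (62 → 67). Not NE.
(Moderate, Moderate): Incumbent can switch to Aggressive (33 → 72). Not NE.
(Moderate, Passive): Incumbent can switch to Aggressive (42 → 70). Not NE.
(Passive, Aggressive): Incumbent can switch to Aggressive (48 → 67). Not NE.
(Passive, Moderate): Incumbent can switch to Aggressive (63 → 72). Not NE.
(Passive, Passive): Incumbent can switch to Aggressive (40 → 70). Not NE.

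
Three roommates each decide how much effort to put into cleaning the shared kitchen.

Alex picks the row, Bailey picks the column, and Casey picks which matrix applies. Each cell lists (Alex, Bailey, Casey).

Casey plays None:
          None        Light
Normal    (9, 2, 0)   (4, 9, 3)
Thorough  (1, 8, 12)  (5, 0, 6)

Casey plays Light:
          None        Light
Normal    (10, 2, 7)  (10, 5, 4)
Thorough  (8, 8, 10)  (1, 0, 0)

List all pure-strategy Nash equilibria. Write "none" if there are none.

Alex against (None, None): payoffs 9, 1 → best response Normal.
Alex against (None, Light): payoffs 10, 8 → best response Normal.
Alex against (Light, None): payoffs 4, 5 → best response Thorough.
Alex against (Light, Light): payoffs 10, 1 → best response Normal.
Bailey against (Normal, None): payoffs 2, 9 → best response Light.
Bailey against (Normal, Light): payoffs 2, 5 → best response Light.
Bailey against (Thorough, None): payoffs 8, 0 → best response None.
Bailey against (Thorough, Light): payoffs 8, 0 → best response None.
Casey against (Normal, None): payoffs 0, 7 → best response Light.
Casey against (Normal, Light): payoffs 3, 4 → best response Light.
Casey against (Thorough, None): payoffs 12, 10 → best response None.
Casey against (Thorough, Light): payoffs 6, 0 → best response None.
Mutual best responses: (Normal, Light, Light).

Pure NE: (Normal, Light, Light)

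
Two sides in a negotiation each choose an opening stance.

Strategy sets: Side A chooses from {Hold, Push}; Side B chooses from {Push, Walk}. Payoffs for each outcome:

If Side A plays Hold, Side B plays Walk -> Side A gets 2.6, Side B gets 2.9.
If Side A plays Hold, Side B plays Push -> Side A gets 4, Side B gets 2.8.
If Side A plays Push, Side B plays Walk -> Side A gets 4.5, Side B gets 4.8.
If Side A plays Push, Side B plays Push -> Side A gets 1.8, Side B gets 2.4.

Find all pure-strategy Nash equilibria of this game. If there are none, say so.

(Hold, Push): Side B can switch to Walk (2.8 → 2.9). Not NE.
(Hold, Walk): Side A can switch to Push (2.6 → 4.5). Not NE.
(Push, Push): Side A can switch to Hold (1.8 → 4). Not NE.
(Push, Walk): Side A gets 4.5, best alternative 2.6; Side B gets 4.8, best alternative 2.4. No profitable deviation — NE.

(Push, Walk)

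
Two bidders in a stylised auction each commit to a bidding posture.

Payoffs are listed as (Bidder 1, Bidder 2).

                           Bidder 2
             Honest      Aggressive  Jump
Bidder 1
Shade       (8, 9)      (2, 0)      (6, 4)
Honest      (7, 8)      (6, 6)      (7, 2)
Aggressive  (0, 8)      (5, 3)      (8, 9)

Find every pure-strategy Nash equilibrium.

Pure-strategy Nash equilibria: (Shade, Honest) and (Aggressive, Jump)

Check each profile: it is a Nash equilibrium iff no player can strictly gain by switching unilaterally.
(Shade, Honest): Bidder 1 gets 8, best alternative 7; Bidder 2 gets 9, best alternative 4. No profitable deviation — NE.
(Shade, Aggressive): Bidder 1 can switch to Honest (2 → 6). Not NE.
(Shade, Jump): Bidder 1 can switch to Honest (6 → 7). Not NE.
(Honest, Honest): Bidder 1 can switch to Shade (7 → 8). Not NE.
(Honest, Aggressive): Bidder 2 can switch to Honest (6 → 8). Not NE.
(Honest, Jump): Bidder 1 can switch to Aggressive (7 → 8). Not NE.
(Aggressive, Honest): Bidder 1 can switch to Shade (0 → 8). Not NE.
(Aggressive, Aggressive): Bidder 1 can switch to Honest (5 → 6). Not NE.
(Aggressive, Jump): Bidder 1 gets 8, best alternative 7; Bidder 2 gets 9, best alternative 8. No profitable deviation — NE.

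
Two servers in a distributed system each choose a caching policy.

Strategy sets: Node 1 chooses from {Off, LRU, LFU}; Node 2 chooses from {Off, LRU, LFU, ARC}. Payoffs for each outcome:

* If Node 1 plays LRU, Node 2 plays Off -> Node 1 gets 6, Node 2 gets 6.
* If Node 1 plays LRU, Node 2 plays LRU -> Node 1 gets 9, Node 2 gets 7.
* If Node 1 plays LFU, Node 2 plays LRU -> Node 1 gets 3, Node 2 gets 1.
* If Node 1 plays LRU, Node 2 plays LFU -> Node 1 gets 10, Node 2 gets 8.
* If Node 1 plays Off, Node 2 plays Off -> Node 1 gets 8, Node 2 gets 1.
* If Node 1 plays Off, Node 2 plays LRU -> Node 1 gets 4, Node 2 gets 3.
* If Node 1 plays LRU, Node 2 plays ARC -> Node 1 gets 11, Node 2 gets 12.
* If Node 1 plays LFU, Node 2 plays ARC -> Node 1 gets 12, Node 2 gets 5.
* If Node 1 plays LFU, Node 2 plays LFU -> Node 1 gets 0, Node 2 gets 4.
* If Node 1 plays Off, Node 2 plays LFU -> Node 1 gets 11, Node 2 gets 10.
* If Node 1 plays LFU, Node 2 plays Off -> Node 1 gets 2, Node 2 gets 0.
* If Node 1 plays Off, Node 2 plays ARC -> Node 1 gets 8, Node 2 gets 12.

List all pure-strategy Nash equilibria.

Node 1 against Off: payoffs 8, 6, 2 → best response Off.
Node 1 against LRU: payoffs 4, 9, 3 → best response LRU.
Node 1 against LFU: payoffs 11, 10, 0 → best response Off.
Node 1 against ARC: payoffs 8, 11, 12 → best response LFU.
Node 2 against Off: payoffs 1, 3, 10, 12 → best response ARC.
Node 2 against LRU: payoffs 6, 7, 8, 12 → best response ARC.
Node 2 against LFU: payoffs 0, 1, 4, 5 → best response ARC.
Mutual best responses: (LFU, ARC).

The unique pure-strategy Nash equilibrium is (LFU, ARC).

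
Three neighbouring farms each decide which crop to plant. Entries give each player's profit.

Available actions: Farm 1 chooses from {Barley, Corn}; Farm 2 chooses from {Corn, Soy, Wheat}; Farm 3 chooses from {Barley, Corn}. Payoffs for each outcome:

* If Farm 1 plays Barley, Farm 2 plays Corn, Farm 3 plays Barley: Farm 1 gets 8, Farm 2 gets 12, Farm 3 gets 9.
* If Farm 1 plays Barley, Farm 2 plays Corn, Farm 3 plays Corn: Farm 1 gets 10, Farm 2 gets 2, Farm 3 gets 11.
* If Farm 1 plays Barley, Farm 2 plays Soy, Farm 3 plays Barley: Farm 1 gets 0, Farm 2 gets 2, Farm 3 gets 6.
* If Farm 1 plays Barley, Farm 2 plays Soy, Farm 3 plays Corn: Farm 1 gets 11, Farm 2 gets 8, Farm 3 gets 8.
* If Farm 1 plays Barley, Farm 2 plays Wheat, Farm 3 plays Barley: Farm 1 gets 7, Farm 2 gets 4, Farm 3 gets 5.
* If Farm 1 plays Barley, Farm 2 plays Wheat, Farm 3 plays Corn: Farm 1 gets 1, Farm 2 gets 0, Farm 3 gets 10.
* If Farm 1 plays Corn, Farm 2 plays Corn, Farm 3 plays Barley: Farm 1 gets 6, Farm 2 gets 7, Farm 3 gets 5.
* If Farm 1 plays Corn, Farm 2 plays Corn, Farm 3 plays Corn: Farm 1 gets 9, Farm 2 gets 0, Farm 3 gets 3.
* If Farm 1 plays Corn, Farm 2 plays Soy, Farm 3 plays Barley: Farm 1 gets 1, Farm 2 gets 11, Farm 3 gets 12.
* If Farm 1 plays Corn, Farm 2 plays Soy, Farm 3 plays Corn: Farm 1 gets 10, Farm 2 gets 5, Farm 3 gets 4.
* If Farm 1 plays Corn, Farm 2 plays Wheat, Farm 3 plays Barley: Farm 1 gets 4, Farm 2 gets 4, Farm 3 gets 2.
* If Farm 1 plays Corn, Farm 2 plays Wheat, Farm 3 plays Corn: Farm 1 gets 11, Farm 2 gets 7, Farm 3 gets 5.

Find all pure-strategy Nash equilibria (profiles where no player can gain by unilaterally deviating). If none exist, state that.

Check each profile: it is a Nash equilibrium iff no player can strictly gain by switching unilaterally.
(Barley, Corn, Barley): Farm 3 can switch to Corn (9 → 11). Not NE.
(Barley, Corn, Corn): Farm 2 can switch to Soy (2 → 8). Not NE.
(Barley, Soy, Barley): Farm 1 can switch to Corn (0 → 1). Not NE.
(Barley, Soy, Corn): Farm 1 gets 11, best alternative 10; Farm 2 gets 8, best alternative 2; Farm 3 gets 8, best alternative 6. No profitable deviation — NE.
(Barley, Wheat, Barley): Farm 2 can switch to Corn (4 → 12). Not NE.
(Barley, Wheat, Corn): Farm 1 can switch to Corn (1 → 11). Not NE.
(Corn, Corn, Barley): Farm 1 can switch to Barley (6 → 8). Not NE.
(Corn, Soy, Barley): Farm 1 gets 1, best alternative 0; Farm 2 gets 11, best alternative 7; Farm 3 gets 12, best alternative 4. No profitable deviation — NE.
(Corn, Wheat, Corn): Farm 1 gets 11, best alternative 1; Farm 2 gets 7, best alternative 5; Farm 3 gets 5, best alternative 2. No profitable deviation — NE.
(The remaining 3 profiles each have a profitable deviation by the same check.)

(Barley, Soy, Corn); (Corn, Soy, Barley); (Corn, Wheat, Corn)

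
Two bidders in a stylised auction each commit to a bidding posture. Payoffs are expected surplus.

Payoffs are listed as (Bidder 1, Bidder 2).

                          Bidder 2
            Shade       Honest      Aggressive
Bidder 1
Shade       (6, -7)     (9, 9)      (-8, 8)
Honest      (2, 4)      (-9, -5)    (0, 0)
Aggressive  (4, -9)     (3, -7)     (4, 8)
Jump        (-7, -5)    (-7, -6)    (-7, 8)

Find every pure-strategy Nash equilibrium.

Pure-strategy Nash equilibria: (Shade, Honest); (Aggressive, Aggressive)

Mark each player's best response to every combination of opponents' strategies; a profile where every player is best-responding is a pure Nash equilibrium.
Bidder 1 against Shade: payoffs 6, 2, 4, -7 → best response Shade.
Bidder 1 against Honest: payoffs 9, -9, 3, -7 → best response Shade.
Bidder 1 against Aggressive: payoffs -8, 0, 4, -7 → best response Aggressive.
Bidder 2 against Shade: payoffs -7, 9, 8 → best response Honest.
Bidder 2 against Honest: payoffs 4, -5, 0 → best response Shade.
Bidder 2 against Aggressive: payoffs -9, -7, 8 → best response Aggressive.
Bidder 2 against Jump: payoffs -5, -6, 8 → best response Aggressive.
Mutual best responses: (Shade, Honest); (Aggressive, Aggressive).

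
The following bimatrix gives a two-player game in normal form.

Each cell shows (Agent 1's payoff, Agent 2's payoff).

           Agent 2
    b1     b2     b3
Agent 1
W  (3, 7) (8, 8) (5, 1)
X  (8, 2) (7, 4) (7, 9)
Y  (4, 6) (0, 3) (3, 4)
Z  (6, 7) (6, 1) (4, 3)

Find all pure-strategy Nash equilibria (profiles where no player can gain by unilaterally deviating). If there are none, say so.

(W, b2); (X, b3)

For each strategy profile, look for a profitable unilateral deviation.
(W, b1): Agent 1 can switch to X (3 → 8). Not NE.
(W, b2): Agent 1 gets 8, best alternative 7; Agent 2 gets 8, best alternative 7. No profitable deviation — NE.
(W, b3): Agent 1 can switch to X (5 → 7). Not NE.
(X, b1): Agent 2 can switch to b2 (2 → 4). Not NE.
(X, b2): Agent 1 can switch to W (7 → 8). Not NE.
(X, b3): Agent 1 gets 7, best alternative 5; Agent 2 gets 9, best alternative 4. No profitable deviation — NE.
(Y, b1): Agent 1 can switch to X (4 → 8). Not NE.
(Y, b2): Agent 1 can switch to W (0 → 8). Not NE.
(Y, b3): Agent 1 can switch to W (3 → 5). Not NE.
(Z, b1): Agent 1 can switch to X (6 → 8). Not NE.
(Z, b2): Agent 1 can switch to W (6 → 8). Not NE.
(Z, b3): Agent 1 can switch to W (4 → 5). Not NE.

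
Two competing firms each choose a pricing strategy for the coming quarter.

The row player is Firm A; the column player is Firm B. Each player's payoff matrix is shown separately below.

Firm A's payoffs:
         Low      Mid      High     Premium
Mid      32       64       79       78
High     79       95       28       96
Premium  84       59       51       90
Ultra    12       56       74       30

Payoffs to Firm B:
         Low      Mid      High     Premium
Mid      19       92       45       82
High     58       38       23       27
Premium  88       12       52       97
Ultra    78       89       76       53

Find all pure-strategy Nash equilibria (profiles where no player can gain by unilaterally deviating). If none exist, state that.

none

(Mid, Low): Firm A can switch to High (32 → 79). Not NE.
(Mid, Mid): Firm A can switch to High (64 → 95). Not NE.
(Mid, High): Firm B can switch to Mid (45 → 92). Not NE.
(Mid, Premium): Firm A can switch to High (78 → 96). Not NE.
(High, Low): Firm A can switch to Premium (79 → 84). Not NE.
(High, Mid): Firm B can switch to Low (38 → 58). Not NE.
(High, High): Firm A can switch to Mid (28 → 79). Not NE.
(High, Premium): Firm B can switch to Low (27 → 58). Not NE.
(Premium, Low): Firm B can switch to Premium (88 → 97). Not NE.
(Premium, Mid): Firm A can switch to Mid (59 → 64). Not NE.
(The remaining 6 profiles each have a profitable deviation by the same check.)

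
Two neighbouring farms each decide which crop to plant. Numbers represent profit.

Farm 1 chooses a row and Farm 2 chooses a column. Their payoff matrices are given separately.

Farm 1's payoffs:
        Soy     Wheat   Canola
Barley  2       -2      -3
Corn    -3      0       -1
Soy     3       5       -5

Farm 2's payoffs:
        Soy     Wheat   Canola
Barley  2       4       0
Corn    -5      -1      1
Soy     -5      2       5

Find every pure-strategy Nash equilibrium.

Pure NE: (Corn, Canola)

For each player, find the best response to each opponent profile; mutual best responses are the pure NE.
Farm 1 against Soy: payoffs 2, -3, 3 → best response Soy.
Farm 1 against Wheat: payoffs -2, 0, 5 → best response Soy.
Farm 1 against Canola: payoffs -3, -1, -5 → best response Corn.
Farm 2 against Barley: payoffs 2, 4, 0 → best response Wheat.
Farm 2 against Corn: payoffs -5, -1, 1 → best response Canola.
Farm 2 against Soy: payoffs -5, 2, 5 → best response Canola.
Mutual best responses: (Corn, Canola).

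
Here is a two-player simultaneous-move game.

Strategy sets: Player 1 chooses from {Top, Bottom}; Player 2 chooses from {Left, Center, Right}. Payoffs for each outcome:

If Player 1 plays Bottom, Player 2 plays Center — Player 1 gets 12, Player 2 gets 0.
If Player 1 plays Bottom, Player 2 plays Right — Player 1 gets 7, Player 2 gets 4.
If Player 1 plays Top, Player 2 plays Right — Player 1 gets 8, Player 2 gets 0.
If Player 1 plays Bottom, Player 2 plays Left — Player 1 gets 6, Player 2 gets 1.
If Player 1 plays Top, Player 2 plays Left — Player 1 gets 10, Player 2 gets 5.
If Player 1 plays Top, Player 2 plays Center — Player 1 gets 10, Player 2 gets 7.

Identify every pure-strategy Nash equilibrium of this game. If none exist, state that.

For each player, find the best response to each opponent profile; mutual best responses are the pure NE.
Player 1 against Left: payoffs 10, 6 → best response Top.
Player 1 against Center: payoffs 10, 12 → best response Bottom.
Player 1 against Right: payoffs 8, 7 → best response Top.
Player 2 against Top: payoffs 5, 7, 0 → best response Center.
Player 2 against Bottom: payoffs 1, 0, 4 → best response Right.
No profile is a mutual best response for all players.

none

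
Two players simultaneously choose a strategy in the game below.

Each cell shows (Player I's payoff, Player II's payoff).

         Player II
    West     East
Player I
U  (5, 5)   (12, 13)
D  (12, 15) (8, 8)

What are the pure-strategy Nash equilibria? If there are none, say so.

Pure-strategy Nash equilibria: (U, East); (D, West)

Player I against West: payoffs 5, 12 → best response D.
Player I against East: payoffs 12, 8 → best response U.
Player II against U: payoffs 5, 13 → best response East.
Player II against D: payoffs 15, 8 → best response West.
Mutual best responses: (U, East); (D, West).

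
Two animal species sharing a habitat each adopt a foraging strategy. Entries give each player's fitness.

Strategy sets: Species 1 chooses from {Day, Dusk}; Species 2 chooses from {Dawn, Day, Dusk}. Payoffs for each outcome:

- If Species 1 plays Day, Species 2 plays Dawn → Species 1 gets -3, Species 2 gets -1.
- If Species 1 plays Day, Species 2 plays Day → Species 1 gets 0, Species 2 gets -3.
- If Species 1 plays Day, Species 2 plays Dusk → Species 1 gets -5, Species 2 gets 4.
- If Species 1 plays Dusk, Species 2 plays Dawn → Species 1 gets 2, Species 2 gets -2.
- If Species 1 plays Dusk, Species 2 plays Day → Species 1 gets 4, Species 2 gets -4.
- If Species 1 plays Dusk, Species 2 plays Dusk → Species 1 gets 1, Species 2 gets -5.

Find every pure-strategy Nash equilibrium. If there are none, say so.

Pure NE: (Dusk, Dawn)

Species 1 against Dawn: payoffs -3, 2 → best response Dusk.
Species 1 against Day: payoffs 0, 4 → best response Dusk.
Species 1 against Dusk: payoffs -5, 1 → best response Dusk.
Species 2 against Day: payoffs -1, -3, 4 → best response Dusk.
Species 2 against Dusk: payoffs -2, -4, -5 → best response Dawn.
Mutual best responses: (Dusk, Dawn).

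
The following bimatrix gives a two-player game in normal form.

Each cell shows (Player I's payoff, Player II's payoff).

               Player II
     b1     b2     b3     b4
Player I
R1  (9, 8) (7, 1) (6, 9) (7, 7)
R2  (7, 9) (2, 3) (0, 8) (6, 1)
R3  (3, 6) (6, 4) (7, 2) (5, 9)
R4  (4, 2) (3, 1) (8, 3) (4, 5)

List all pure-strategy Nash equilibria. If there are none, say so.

Player I against b1: payoffs 9, 7, 3, 4 → best response R1.
Player I against b2: payoffs 7, 2, 6, 3 → best response R1.
Player I against b3: payoffs 6, 0, 7, 8 → best response R4.
Player I against b4: payoffs 7, 6, 5, 4 → best response R1.
Player II against R1: payoffs 8, 1, 9, 7 → best response b3.
Player II against R2: payoffs 9, 3, 8, 1 → best response b1.
Player II against R3: payoffs 6, 4, 2, 9 → best response b4.
Player II against R4: payoffs 2, 1, 3, 5 → best response b4.
No profile is a mutual best response for all players.

This game has no pure Nash equilibrium.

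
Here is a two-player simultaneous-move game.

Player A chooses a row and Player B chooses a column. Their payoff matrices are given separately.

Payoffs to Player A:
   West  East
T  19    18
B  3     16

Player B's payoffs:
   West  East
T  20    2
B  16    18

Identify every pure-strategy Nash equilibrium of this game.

Player A against West: payoffs 19, 3 → best response T.
Player A against East: payoffs 18, 16 → best response T.
Player B against T: payoffs 20, 2 → best response West.
Player B against B: payoffs 16, 18 → best response East.
Mutual best responses: (T, West).

Pure NE: (T, West)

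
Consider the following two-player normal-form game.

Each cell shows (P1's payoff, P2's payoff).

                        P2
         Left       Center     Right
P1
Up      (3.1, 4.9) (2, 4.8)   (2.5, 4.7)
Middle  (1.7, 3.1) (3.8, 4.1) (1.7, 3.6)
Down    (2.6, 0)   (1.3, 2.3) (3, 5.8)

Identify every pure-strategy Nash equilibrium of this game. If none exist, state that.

The pure Nash equilibria are (Up, Left); (Middle, Center); (Down, Right).

(Up, Left): P1 gets 3.1, best alternative 2.6; P2 gets 4.9, best alternative 4.8. No profitable deviation — NE.
(Up, Center): P1 can switch to Middle (2 → 3.8). Not NE.
(Up, Right): P1 can switch to Down (2.5 → 3). Not NE.
(Middle, Left): P1 can switch to Up (1.7 → 3.1). Not NE.
(Middle, Center): P1 gets 3.8, best alternative 2; P2 gets 4.1, best alternative 3.6. No profitable deviation — NE.
(Middle, Right): P1 can switch to Up (1.7 → 2.5). Not NE.
(Down, Left): P1 can switch to Up (2.6 → 3.1). Not NE.
(Down, Center): P1 can switch to Up (1.3 → 2). Not NE.
(Down, Right): P1 gets 3, best alternative 2.5; P2 gets 5.8, best alternative 2.3. No profitable deviation — NE.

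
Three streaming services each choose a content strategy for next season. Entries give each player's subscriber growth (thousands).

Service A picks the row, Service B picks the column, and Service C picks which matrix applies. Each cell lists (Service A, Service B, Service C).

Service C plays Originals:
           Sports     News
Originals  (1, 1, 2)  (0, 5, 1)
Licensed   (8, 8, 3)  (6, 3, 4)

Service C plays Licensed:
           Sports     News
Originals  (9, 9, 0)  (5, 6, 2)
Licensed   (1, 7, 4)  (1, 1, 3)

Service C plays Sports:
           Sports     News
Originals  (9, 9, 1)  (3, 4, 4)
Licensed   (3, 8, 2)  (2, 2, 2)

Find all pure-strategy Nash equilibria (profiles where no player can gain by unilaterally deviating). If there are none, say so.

Service A against (Sports, Originals): payoffs 1, 8 → best response Licensed.
Service A against (Sports, Licensed): payoffs 9, 1 → best response Originals.
Service A against (Sports, Sports): payoffs 9, 3 → best response Originals.
Service A against (News, Originals): payoffs 0, 6 → best response Licensed.
Service A against (News, Licensed): payoffs 5, 1 → best response Originals.
Service A against (News, Sports): payoffs 3, 2 → best response Originals.
Service B against (Originals, Originals): payoffs 1, 5 → best response News.
Service B against (Originals, Licensed): payoffs 9, 6 → best response Sports.
Service B against (Originals, Sports): payoffs 9, 4 → best response Sports.
Service B against (Licensed, Originals): payoffs 8, 3 → best response Sports.
Service B against (Licensed, Licensed): payoffs 7, 1 → best response Sports.
Service B against (Licensed, Sports): payoffs 8, 2 → best response Sports.
Service C against (Originals, Sports): payoffs 2, 0, 1 → best response Originals.
Service C against (Originals, News): payoffs 1, 2, 4 → best response Sports.
Service C against (Licensed, Sports): payoffs 3, 4, 2 → best response Licensed.
Service C against (Licensed, News): payoffs 4, 3, 2 → best response Originals.
No profile is a mutual best response for all players.

No pure-strategy Nash equilibrium.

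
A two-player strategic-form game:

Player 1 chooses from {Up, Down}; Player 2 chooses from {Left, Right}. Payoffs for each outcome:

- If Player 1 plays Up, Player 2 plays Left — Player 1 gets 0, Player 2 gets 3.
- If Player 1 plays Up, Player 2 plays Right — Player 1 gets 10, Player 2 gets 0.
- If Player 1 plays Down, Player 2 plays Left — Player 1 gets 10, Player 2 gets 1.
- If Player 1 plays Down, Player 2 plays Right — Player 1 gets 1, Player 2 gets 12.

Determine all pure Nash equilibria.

(Up, Left): Player 1 can switch to Down (0 → 10). Not NE.
(Up, Right): Player 2 can switch to Left (0 → 3). Not NE.
(Down, Left): Player 2 can switch to Right (1 → 12). Not NE.
(Down, Right): Player 1 can switch to Up (1 → 10). Not NE.

No pure-strategy Nash equilibrium.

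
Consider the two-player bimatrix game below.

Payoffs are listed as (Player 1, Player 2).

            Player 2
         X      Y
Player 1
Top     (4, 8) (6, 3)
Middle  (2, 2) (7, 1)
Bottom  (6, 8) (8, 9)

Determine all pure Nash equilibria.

(Bottom, Y)

Mark each player's best response to every combination of opponents' strategies; a profile where every player is best-responding is a pure Nash equilibrium.
Player 1 against X: payoffs 4, 2, 6 → best response Bottom.
Player 1 against Y: payoffs 6, 7, 8 → best response Bottom.
Player 2 against Top: payoffs 8, 3 → best response X.
Player 2 against Middle: payoffs 2, 1 → best response X.
Player 2 against Bottom: payoffs 8, 9 → best response Y.
Mutual best responses: (Bottom, Y).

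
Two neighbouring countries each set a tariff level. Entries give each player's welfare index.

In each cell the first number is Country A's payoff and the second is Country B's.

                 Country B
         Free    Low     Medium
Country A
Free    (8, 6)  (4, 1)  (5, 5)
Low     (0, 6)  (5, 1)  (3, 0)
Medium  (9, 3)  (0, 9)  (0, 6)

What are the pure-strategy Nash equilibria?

Country A against Free: payoffs 8, 0, 9 → best response Medium.
Country A against Low: payoffs 4, 5, 0 → best response Low.
Country A against Medium: payoffs 5, 3, 0 → best response Free.
Country B against Free: payoffs 6, 1, 5 → best response Free.
Country B against Low: payoffs 6, 1, 0 → best response Free.
Country B against Medium: payoffs 3, 9, 6 → best response Low.
No profile is a mutual best response for all players.

No pure-strategy Nash equilibrium.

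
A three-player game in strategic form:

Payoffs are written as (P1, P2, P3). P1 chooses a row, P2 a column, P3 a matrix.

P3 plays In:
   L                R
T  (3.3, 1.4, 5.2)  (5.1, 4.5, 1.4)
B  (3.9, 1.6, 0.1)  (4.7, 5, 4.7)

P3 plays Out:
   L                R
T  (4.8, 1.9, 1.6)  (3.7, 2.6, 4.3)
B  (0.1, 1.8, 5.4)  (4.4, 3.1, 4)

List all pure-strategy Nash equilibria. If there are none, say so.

This game has no pure Nash equilibrium.

P1 against (L, In): payoffs 3.3, 3.9 → best response B.
P1 against (L, Out): payoffs 4.8, 0.1 → best response T.
P1 against (R, In): payoffs 5.1, 4.7 → best response T.
P1 against (R, Out): payoffs 3.7, 4.4 → best response B.
P2 against (T, In): payoffs 1.4, 4.5 → best response R.
P2 against (T, Out): payoffs 1.9, 2.6 → best response R.
P2 against (B, In): payoffs 1.6, 5 → best response R.
P2 against (B, Out): payoffs 1.8, 3.1 → best response R.
P3 against (T, L): payoffs 5.2, 1.6 → best response In.
P3 against (T, R): payoffs 1.4, 4.3 → best response Out.
P3 against (B, L): payoffs 0.1, 5.4 → best response Out.
P3 against (B, R): payoffs 4.7, 4 → best response In.
No profile is a mutual best response for all players.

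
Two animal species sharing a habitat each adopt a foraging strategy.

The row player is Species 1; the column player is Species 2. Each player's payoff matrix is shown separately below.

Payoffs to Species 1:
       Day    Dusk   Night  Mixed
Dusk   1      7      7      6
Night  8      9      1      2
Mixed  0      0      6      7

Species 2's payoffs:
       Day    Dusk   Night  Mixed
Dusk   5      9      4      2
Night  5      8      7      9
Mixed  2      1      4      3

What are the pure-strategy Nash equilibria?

none

Species 1 against Day: payoffs 1, 8, 0 → best response Night.
Species 1 against Dusk: payoffs 7, 9, 0 → best response Night.
Species 1 against Night: payoffs 7, 1, 6 → best response Dusk.
Species 1 against Mixed: payoffs 6, 2, 7 → best response Mixed.
Species 2 against Dusk: payoffs 5, 9, 4, 2 → best response Dusk.
Species 2 against Night: payoffs 5, 8, 7, 9 → best response Mixed.
Species 2 against Mixed: payoffs 2, 1, 4, 3 → best response Night.
No profile is a mutual best response for all players.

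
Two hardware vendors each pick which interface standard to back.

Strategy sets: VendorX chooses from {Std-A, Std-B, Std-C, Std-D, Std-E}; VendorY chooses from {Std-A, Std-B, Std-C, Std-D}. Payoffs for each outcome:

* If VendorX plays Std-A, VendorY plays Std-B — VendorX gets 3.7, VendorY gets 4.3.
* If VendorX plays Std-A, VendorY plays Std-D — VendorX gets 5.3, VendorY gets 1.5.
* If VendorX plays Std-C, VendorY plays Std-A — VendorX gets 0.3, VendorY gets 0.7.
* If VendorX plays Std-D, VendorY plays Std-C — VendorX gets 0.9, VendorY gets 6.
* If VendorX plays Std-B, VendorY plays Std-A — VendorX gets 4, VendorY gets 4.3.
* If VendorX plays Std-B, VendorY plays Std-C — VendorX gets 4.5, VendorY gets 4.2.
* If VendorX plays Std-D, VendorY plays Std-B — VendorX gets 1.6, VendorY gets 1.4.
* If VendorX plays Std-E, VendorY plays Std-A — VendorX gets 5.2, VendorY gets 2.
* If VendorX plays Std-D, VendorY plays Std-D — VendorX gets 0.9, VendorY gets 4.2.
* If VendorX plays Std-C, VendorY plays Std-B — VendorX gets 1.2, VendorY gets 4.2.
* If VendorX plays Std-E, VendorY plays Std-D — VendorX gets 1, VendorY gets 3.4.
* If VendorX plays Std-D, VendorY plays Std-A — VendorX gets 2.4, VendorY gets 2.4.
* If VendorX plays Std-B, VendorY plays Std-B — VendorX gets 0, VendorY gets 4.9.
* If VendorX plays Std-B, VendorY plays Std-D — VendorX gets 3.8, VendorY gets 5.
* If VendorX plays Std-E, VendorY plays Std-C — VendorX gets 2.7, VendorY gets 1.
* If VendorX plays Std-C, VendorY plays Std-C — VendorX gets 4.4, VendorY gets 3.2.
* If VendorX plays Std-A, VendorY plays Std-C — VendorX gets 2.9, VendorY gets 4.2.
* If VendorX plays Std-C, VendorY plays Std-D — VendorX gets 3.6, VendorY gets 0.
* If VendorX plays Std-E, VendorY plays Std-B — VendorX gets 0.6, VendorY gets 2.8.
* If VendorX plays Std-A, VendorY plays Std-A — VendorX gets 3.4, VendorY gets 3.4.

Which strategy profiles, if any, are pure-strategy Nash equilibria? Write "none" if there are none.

Pure NE: (Std-A, Std-B)

VendorX against Std-A: payoffs 3.4, 4, 0.3, 2.4, 5.2 → best response Std-E.
VendorX against Std-B: payoffs 3.7, 0, 1.2, 1.6, 0.6 → best response Std-A.
VendorX against Std-C: payoffs 2.9, 4.5, 4.4, 0.9, 2.7 → best response Std-B.
VendorX against Std-D: payoffs 5.3, 3.8, 3.6, 0.9, 1 → best response Std-A.
VendorY against Std-A: payoffs 3.4, 4.3, 4.2, 1.5 → best response Std-B.
VendorY against Std-B: payoffs 4.3, 4.9, 4.2, 5 → best response Std-D.
VendorY against Std-C: payoffs 0.7, 4.2, 3.2, 0 → best response Std-B.
VendorY against Std-D: payoffs 2.4, 1.4, 6, 4.2 → best response Std-C.
VendorY against Std-E: payoffs 2, 2.8, 1, 3.4 → best response Std-D.
Mutual best responses: (Std-A, Std-B).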